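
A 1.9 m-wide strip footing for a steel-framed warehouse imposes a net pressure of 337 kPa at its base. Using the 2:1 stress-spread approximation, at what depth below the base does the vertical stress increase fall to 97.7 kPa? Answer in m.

z ≈ 4.65 m

2:1 spreading — at depth z the loaded area has grown by z in each plan dimension:
qB/(B+z) = Δσ_z ⇒ z = qB/Δσ_z − B = 337×1.9/97.7 − 1.9 = 4.654 m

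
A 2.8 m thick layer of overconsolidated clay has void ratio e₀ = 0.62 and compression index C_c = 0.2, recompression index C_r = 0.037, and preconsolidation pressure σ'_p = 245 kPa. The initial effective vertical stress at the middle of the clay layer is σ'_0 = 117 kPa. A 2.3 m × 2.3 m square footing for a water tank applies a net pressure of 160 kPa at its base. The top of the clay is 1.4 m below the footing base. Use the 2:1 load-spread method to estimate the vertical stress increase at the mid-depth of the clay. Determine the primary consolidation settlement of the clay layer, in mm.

Mid-depth of clay below the footing base: z = 1.4 + 2.8/2 = 2.8 m.
Stress increase at mid-clay by the 2:1 spreading method:
Δσ = qBL/((B+z)(L+z)) = 160×2.3×2.3/((2.3+2.8)(2.3+2.8)) = 32.541 kPa
Final effective stress: σ'_f = 117 + 32.541 = 149.54 kPa.
σ'_f = 149.54 ≤ σ'_p = 245 kPa, so the clay remains overconsolidated and only the recompression index applies:
S_c = C_r·H/(1+e₀)·log₁₀(σ'_f/σ'_0) = 0.037×2.8/1.62×log₁₀(149.54/117)
    = 0.063951 × 0.10657 = 0.006815 m

S_c ≈ 6.82 mm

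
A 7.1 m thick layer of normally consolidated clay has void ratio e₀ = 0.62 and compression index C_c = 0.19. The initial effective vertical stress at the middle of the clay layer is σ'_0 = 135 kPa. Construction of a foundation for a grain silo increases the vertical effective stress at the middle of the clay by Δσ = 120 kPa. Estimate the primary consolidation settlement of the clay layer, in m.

S_c ≈ 0.23 m

Final effective stress: σ'_f = σ'_0 + Δσ = 135 + 120 = 255 kPa.
Normally consolidated clay, so the full stress increment lies on the virgin compression line:
S_c = C_c·H/(1+e₀)·log₁₀(σ'_f/σ'_0) = 0.19×7.1/(1+0.62)×log₁₀(255/135)
    = 0.83272 × 0.27621 = 0.23 m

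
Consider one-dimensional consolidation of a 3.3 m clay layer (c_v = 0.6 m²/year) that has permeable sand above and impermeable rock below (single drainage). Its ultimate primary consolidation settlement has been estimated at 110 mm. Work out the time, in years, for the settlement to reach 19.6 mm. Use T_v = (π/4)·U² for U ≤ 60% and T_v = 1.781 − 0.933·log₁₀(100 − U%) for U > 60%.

Drainage path length: H_d = H = 3.3 m (single drainage).
U = S(t)/S_ult = 19.6/110 = 0.1782.
U ≤ 60%: T_v = (π/4)·U² = (π/4)×0.17818² = 0.024935.
t = T_v·H_d²/c_v = 0.024935×3.3²/0.6 = 0.4526 years.

t ≈ 0.453 years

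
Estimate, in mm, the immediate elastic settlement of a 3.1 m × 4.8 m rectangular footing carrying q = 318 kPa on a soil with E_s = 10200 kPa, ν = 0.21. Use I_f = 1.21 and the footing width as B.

Immediate (elastic) settlement: S_e = q·B·(1−ν²)/E_s · I_f.
S_e = 318 × 3.1 × (1 − 0.21²) / 10200 × 1.21
    = 318 × 3.1 × 0.9559 / 10200 × 1.21
    = 0.1118 m = 111.8 mm

S_e ≈ 112 mm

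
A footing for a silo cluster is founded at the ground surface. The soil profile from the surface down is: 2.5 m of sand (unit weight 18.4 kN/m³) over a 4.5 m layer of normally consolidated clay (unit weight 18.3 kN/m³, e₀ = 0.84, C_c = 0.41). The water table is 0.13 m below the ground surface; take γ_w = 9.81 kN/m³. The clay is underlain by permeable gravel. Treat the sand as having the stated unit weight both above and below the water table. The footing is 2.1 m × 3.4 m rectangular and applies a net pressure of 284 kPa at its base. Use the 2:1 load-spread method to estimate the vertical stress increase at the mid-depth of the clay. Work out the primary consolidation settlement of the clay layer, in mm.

Mid-depth of clay below the ground surface: z = 2.5 + 4.5/2 = 4.75 m.
Total vertical stress at mid-clay: σ_v = 18.4×2.5 + 18.3×2.25 = 87.175 kPa.
Pore pressure: u = 9.81×(4.75 − 0.13) = 45.322 kPa.
Initial effective stress: σ'_0 = σ_v − u = 87.175 − 45.322 = 41.853 kPa.
Stress increase at mid-clay by the 2:1 spreading method:
Δσ = qBL/((B+z)(L+z)) = 284×2.1×3.4/((2.1+4.75)(3.4+4.75)) = 36.322 kPa
Final effective stress: σ'_f = σ'_0 + Δσ = 41.853 + 36.322 = 78.175 kPa.
Normally consolidated clay, so the full stress increment lies on the virgin compression line:
S_c = C_c·H/(1+e₀)·log₁₀(σ'_f/σ'_0) = 0.41×4.5/(1+0.84)×log₁₀(78.175/41.853)
    = 1.0027 × 0.27134 = 0.2721 m

S_c ≈ 272 mm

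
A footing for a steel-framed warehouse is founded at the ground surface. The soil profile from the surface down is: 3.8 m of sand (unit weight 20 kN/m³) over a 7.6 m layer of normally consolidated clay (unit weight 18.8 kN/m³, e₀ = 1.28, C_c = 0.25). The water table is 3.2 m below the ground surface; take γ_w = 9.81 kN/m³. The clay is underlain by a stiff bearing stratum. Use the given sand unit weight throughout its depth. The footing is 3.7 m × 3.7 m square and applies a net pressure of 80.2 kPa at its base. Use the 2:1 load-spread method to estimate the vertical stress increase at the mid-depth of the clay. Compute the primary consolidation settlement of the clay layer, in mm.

S_c ≈ 28.7 mm

Mid-depth of clay below the ground surface: z = 3.8 + 7.6/2 = 7.6 m.
Total vertical stress at mid-clay: σ_v = 20×3.8 + 18.8×3.8 = 147.44 kPa.
Pore pressure: u = 9.81×(7.6 − 3.2) = 43.164 kPa.
Initial effective stress: σ'_0 = σ_v − u = 147.44 − 43.164 = 104.28 kPa.
Stress increase at mid-clay by the 2:1 spreading method:
Δσ = qBL/((B+z)(L+z)) = 80.2×3.7×3.7/((3.7+7.6)(3.7+7.6)) = 8.5985 kPa
Final effective stress: σ'_f = σ'_0 + Δσ = 104.28 + 8.5985 = 112.88 kPa.
Normally consolidated clay, so the full stress increment lies on the virgin compression line:
S_c = C_c·H/(1+e₀)·log₁₀(σ'_f/σ'_0) = 0.25×7.6/(1+1.28)×log₁₀(112.88/104.28)
    = 0.83333 × 0.034416 = 0.02868 m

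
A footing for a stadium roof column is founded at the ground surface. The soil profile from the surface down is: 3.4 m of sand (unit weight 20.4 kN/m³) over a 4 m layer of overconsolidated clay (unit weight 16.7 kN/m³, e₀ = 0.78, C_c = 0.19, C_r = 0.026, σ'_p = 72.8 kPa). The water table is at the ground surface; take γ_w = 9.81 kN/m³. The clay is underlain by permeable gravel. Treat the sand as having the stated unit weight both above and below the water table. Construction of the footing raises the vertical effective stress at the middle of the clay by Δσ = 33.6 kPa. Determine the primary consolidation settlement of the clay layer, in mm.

S_c ≈ 34.8 mm

Mid-depth of clay below the ground surface: z = 3.4 + 4/2 = 5.4 m.
Total vertical stress at mid-clay: σ_v = 20.4×3.4 + 16.7×2 = 102.76 kPa.
Pore pressure: u = 9.81×(5.4 − 0) = 52.974 kPa.
Initial effective stress: σ'_0 = σ_v − u = 102.76 − 52.974 = 49.786 kPa.
Final effective stress: σ'_f = 49.786 + 33.6 = 83.386 kPa.
σ'_f = 83.386 > σ'_p = 72.8 kPa, so the stress path crosses the preconsolidation pressure — recompression up to σ'_p, then virgin compression beyond:
S_c = H/(1+e₀)·[C_r·log₁₀(σ'_p/σ'_0) + C_c·log₁₀(σ'_f/σ'_p)]
    = 4/1.78 × [0.026×log₁₀(72.8/49.786) + 0.19×log₁₀(83.386/72.8)]
    = 2.2472 × [0.0042906 + 0.011203] = 0.03482 m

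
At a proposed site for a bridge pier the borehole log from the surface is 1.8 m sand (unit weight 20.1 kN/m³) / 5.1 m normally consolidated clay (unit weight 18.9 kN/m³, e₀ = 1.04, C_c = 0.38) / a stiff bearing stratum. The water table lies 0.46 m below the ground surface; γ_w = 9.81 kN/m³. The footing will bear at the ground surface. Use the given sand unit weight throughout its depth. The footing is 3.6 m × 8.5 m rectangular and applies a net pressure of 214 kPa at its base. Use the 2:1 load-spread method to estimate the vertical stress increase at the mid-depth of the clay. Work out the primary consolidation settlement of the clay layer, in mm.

S_c ≈ 359 mm

Mid-depth of clay below the ground surface: z = 1.8 + 5.1/2 = 4.35 m.
Total vertical stress at mid-clay: σ_v = 20.1×1.8 + 18.9×2.55 = 84.375 kPa.
Pore pressure: u = 9.81×(4.35 − 0.46) = 38.161 kPa.
Initial effective stress: σ'_0 = σ_v − u = 84.375 − 38.161 = 46.214 kPa.
Stress increase at mid-clay by the 2:1 spreading method:
Δσ = qBL/((B+z)(L+z)) = 214×3.6×8.5/((3.6+4.35)(8.5+4.35)) = 64.101 kPa
Final effective stress: σ'_f = σ'_0 + Δσ = 46.214 + 64.101 = 110.31 kPa.
Normally consolidated clay, so the full stress increment lies on the virgin compression line:
S_c = C_c·H/(1+e₀)·log₁₀(σ'_f/σ'_0) = 0.38×5.1/(1+1.04)×log₁₀(110.31/46.214)
    = 0.95 × 0.37784 = 0.3589 m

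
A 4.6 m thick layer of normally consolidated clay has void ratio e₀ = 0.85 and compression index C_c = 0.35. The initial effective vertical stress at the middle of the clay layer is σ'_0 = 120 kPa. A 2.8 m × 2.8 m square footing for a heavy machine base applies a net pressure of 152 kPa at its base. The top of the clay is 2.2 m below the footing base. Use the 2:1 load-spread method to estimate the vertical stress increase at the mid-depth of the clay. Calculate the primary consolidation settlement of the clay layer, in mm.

Mid-depth of clay below the footing base: z = 2.2 + 4.6/2 = 4.5 m.
Stress increase at mid-clay by the 2:1 spreading method:
Δσ = qBL/((B+z)(L+z)) = 152×2.8×2.8/((2.8+4.5)(2.8+4.5)) = 22.362 kPa
Final effective stress: σ'_f = σ'_0 + Δσ = 120 + 22.362 = 142.36 kPa.
Normally consolidated clay, so the full stress increment lies on the virgin compression line:
S_c = C_c·H/(1+e₀)·log₁₀(σ'_f/σ'_0) = 0.35×4.6/(1+0.85)×log₁₀(142.36/120)
    = 0.87027 × 0.074207 = 0.06458 m

S_c ≈ 64.6 mm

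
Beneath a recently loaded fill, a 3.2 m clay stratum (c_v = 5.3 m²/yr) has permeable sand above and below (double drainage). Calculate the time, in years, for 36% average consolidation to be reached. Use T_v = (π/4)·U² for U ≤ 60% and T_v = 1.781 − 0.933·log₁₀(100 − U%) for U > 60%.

t ≈ 0.0492 years

Drainage path length: H_d = H/2 = 1.6 m (double drainage).
U ≤ 60%: T_v = (π/4)·U² = (π/4)×0.36² = 0.10179.
t = T_v·H_d²/c_v = 0.10179×1.6²/5.3 = 0.04917 years.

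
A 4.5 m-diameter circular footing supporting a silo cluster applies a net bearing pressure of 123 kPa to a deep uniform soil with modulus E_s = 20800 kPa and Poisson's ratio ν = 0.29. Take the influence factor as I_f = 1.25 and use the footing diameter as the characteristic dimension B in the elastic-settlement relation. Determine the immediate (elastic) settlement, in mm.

S_e ≈ 30.5 mm

Immediate (elastic) settlement: S_e = q·B·(1−ν²)/E_s · I_f.
S_e = 123 × 4.5 × (1 − 0.29²) / 20800 × 1.25
    = 123 × 4.5 × 0.9159 / 20800 × 1.25
    = 0.03047 m = 30.47 mm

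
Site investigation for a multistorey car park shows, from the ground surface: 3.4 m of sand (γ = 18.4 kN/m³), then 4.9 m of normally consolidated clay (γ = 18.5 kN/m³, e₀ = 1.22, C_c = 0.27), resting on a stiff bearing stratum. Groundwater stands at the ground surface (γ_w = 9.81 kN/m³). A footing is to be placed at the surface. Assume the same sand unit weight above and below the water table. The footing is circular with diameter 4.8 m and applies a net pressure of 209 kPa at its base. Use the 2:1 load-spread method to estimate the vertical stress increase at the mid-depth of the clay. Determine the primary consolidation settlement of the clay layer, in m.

S_c ≈ 0.158 m

Mid-depth of clay below the ground surface: z = 3.4 + 4.9/2 = 5.85 m.
Total vertical stress at mid-clay: σ_v = 18.4×3.4 + 18.5×2.45 = 107.88 kPa.
Pore pressure: u = 9.81×(5.85 − 0) = 57.389 kPa.
Initial effective stress: σ'_0 = σ_v − u = 107.88 − 57.389 = 50.491 kPa.
Stress increase at mid-clay by the 2:1 spreading method:
Δσ ≈ qD²/(D+z)² = 209×4.8²/(4.8+5.85)² = 42.455 kPa
Final effective stress: σ'_f = σ'_0 + Δσ = 50.491 + 42.455 = 92.946 kPa.
Normally consolidated clay, so the full stress increment lies on the virgin compression line:
S_c = C_c·H/(1+e₀)·log₁₀(σ'_f/σ'_0) = 0.27×4.9/(1+1.22)×log₁₀(92.946/50.491)
    = 0.59595 × 0.26502 = 0.1579 m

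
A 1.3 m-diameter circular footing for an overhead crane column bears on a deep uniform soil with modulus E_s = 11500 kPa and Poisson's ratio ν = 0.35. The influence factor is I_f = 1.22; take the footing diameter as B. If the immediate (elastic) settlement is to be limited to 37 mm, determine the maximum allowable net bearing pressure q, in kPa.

S_e = q·B·(1−ν²)/E_s · I_f  ⇒  q = S_e·E_s / (B·(1−ν²)·I_f).
q = 0.037 × 11500 / (1.3 × 0.8775 × 1.22) = 305.7 kPa

q ≈ 306 kPa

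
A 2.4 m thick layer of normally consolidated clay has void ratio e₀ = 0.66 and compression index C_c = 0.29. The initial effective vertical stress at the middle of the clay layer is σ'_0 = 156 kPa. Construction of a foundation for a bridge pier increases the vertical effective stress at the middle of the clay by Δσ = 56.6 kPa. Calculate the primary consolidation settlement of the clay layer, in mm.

S_c ≈ 56.4 mm

Final effective stress: σ'_f = σ'_0 + Δσ = 156 + 56.6 = 212.6 kPa.
Normally consolidated clay, so the full stress increment lies on the virgin compression line:
S_c = C_c·H/(1+e₀)·log₁₀(σ'_f/σ'_0) = 0.29×2.4/(1+0.66)×log₁₀(212.6/156)
    = 0.41928 × 0.13444 = 0.05637 m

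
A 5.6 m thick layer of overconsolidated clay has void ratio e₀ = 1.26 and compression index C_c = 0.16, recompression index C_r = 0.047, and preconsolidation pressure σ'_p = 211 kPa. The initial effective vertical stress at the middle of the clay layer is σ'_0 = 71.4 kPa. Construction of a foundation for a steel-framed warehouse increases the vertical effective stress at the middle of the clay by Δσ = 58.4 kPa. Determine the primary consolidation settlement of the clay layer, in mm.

Final effective stress: σ'_f = 71.4 + 58.4 = 129.8 kPa.
σ'_f = 129.8 ≤ σ'_p = 211 kPa, so the clay remains overconsolidated and only the recompression index applies:
S_c = C_r·H/(1+e₀)·log₁₀(σ'_f/σ'_0) = 0.047×5.6/2.26×log₁₀(129.8/71.4)
    = 0.11646 × 0.25958 = 0.03023 m

S_c ≈ 30.2 mm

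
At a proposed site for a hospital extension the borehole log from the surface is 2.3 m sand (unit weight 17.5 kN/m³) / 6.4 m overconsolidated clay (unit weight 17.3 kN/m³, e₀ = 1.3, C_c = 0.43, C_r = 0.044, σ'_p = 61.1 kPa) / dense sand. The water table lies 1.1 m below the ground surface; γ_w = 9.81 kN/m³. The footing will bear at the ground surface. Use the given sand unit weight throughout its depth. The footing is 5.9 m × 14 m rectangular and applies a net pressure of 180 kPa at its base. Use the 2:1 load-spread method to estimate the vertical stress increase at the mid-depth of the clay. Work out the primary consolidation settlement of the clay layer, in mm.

Mid-depth of clay below the ground surface: z = 2.3 + 6.4/2 = 5.5 m.
Total vertical stress at mid-clay: σ_v = 17.5×2.3 + 17.3×3.2 = 95.61 kPa.
Pore pressure: u = 9.81×(5.5 − 1.1) = 43.164 kPa.
Initial effective stress: σ'_0 = σ_v − u = 95.61 − 43.164 = 52.446 kPa.
Stress increase at mid-clay by the 2:1 spreading method:
Δσ = qBL/((B+z)(L+z)) = 180×5.9×14/((5.9+5.5)(14+5.5)) = 66.883 kPa
Final effective stress: σ'_f = 52.446 + 66.883 = 119.33 kPa.
σ'_f = 119.33 > σ'_p = 61.1 kPa, so the stress path crosses the preconsolidation pressure — recompression up to σ'_p, then virgin compression beyond:
S_c = H/(1+e₀)·[C_r·log₁₀(σ'_p/σ'_0) + C_c·log₁₀(σ'_f/σ'_p)]
    = 6.4/2.3 × [0.044×log₁₀(61.1/52.446) + 0.43×log₁₀(119.33/61.1)]
    = 2.7826 × [0.0029185 + 0.125] = 0.3559 m

S_c ≈ 356 mm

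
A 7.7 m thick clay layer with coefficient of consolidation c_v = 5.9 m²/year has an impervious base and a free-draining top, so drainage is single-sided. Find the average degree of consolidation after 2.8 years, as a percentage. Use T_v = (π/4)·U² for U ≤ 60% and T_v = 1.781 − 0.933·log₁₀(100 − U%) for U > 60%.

Drainage path length: H_d = H = 7.7 m (single drainage).
T_v = c_v·t/H_d² = 5.9×2.8/7.7² = 0.27863.
T_v = 0.27863 corresponds to the U ≤ 60% branch:
U = √(4T_v/π) = 0.5956

U ≈ 59.6 %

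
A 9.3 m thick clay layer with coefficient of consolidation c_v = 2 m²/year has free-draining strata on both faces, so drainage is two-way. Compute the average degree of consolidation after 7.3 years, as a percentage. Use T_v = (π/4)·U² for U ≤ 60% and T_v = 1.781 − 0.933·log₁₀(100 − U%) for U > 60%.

Drainage path length: H_d = H/2 = 4.65 m (double drainage).
T_v = c_v·t/H_d² = 2×7.3/4.65² = 0.67522.
T_v = 0.67522 corresponds to the U > 60% branch:
U = 1 − 10^((1.781 − T_v)/0.933)/100 = 0.8468

U ≈ 84.7 %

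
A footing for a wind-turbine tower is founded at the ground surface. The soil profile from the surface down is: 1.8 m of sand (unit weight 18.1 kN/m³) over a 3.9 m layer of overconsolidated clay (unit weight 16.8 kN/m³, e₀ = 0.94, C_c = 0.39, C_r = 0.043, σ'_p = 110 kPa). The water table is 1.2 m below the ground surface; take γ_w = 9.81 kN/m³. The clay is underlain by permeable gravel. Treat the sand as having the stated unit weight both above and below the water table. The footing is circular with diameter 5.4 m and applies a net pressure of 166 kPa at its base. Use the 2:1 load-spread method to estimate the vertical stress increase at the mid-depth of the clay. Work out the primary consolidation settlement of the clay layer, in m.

S_c ≈ 0.0334 m

Mid-depth of clay below the ground surface: z = 1.8 + 3.9/2 = 3.75 m.
Total vertical stress at mid-clay: σ_v = 18.1×1.8 + 16.8×1.95 = 65.34 kPa.
Pore pressure: u = 9.81×(3.75 − 1.2) = 25.015 kPa.
Initial effective stress: σ'_0 = σ_v − u = 65.34 − 25.015 = 40.325 kPa.
Stress increase at mid-clay by the 2:1 spreading method:
Δσ ≈ qD²/(D+z)² = 166×5.4²/(5.4+3.75)² = 57.817 kPa
Final effective stress: σ'_f = 40.325 + 57.817 = 98.142 kPa.
σ'_f = 98.142 ≤ σ'_p = 110 kPa, so the clay remains overconsolidated and only the recompression index applies:
S_c = C_r·H/(1+e₀)·log₁₀(σ'_f/σ'_0) = 0.043×3.9/1.94×log₁₀(98.142/40.325)
    = 0.086443 × 0.38628 = 0.03339 m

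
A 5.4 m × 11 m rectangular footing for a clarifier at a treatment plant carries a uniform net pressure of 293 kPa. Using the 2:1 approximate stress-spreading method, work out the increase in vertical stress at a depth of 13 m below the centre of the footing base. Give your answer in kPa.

By the 2:1 method the load spreads at 1 horizontal : 2 vertical, so at depth z the loaded area has grown by z in each plan dimension:
Δσ = qBL/((B+z)(L+z)) = 293×5.4×11/((5.4+13)(11+13)) = 39.412 kPa

Δσ_z ≈ 39.4 kPa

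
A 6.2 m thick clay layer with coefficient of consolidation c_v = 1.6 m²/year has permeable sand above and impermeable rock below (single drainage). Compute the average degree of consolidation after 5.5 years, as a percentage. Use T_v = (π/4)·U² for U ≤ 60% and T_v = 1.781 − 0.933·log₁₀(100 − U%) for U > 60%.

Drainage path length: H_d = H = 6.2 m (single drainage).
T_v = c_v·t/H_d² = 1.6×5.5/6.2² = 0.22893.
T_v = 0.22893 corresponds to the U ≤ 60% branch:
U = √(4T_v/π) = 0.5399

U ≈ 54 %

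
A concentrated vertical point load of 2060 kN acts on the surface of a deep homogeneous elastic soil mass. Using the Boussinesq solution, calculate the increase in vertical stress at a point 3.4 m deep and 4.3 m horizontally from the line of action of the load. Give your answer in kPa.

Boussinesq vertical stress below a point load on an elastic half-space:
Δσ_z = 3P/(2πz²) · [1 + (r/z)²]^(−5/2)
r/z = 4.3/3.4 = 1.2647; [1+(r/z)²]^(−5/2) = 0.091787.
Δσ_z = 3×2060/(2π×3.4²) × 0.091787 = 85.085 × 0.091787 = 7.81 kPa

Δσ_z ≈ 7.81 kPa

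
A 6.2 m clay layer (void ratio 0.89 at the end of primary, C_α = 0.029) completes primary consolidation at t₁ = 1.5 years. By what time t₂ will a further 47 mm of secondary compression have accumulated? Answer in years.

S_s = C_α·H/(1+e_p)·log₁₀(t₂/t₁) ⇒ log₁₀(t₂/t₁) = S_s·(1+e_p)/(C_α·H).
log₁₀(t₂/t₁) = 0.047 × (1+0.89) / (0.029×6.2) = 0.494
t₂ = t₁ × 10^0.494 = 1.5 × 3.119 = 4.679 years

t₂ ≈ 4.68 years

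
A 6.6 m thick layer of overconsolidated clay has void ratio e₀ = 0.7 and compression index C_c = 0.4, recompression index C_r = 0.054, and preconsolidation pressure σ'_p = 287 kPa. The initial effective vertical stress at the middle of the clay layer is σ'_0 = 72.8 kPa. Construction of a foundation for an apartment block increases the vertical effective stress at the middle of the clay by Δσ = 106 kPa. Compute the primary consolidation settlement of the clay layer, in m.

S_c ≈ 0.0818 m

Final effective stress: σ'_f = 72.8 + 106 = 178.8 kPa.
σ'_f = 178.8 ≤ σ'_p = 287 kPa, so the clay remains overconsolidated and only the recompression index applies:
S_c = C_r·H/(1+e₀)·log₁₀(σ'_f/σ'_0) = 0.054×6.6/1.7×log₁₀(178.8/72.8)
    = 0.20965 × 0.39024 = 0.08181 m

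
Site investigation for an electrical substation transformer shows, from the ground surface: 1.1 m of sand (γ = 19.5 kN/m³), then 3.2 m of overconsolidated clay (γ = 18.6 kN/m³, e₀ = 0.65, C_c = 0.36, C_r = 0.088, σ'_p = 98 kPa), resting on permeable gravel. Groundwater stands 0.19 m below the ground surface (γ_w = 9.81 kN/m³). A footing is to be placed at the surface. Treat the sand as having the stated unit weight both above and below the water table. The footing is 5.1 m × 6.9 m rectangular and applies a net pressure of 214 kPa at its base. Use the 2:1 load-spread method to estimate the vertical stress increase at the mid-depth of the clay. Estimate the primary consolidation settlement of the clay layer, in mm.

Mid-depth of clay below the ground surface: z = 1.1 + 3.2/2 = 2.7 m.
Total vertical stress at mid-clay: σ_v = 19.5×1.1 + 18.6×1.6 = 51.21 kPa.
Pore pressure: u = 9.81×(2.7 − 0.19) = 24.623 kPa.
Initial effective stress: σ'_0 = σ_v − u = 51.21 − 24.623 = 26.587 kPa.
Stress increase at mid-clay by the 2:1 spreading method:
Δσ = qBL/((B+z)(L+z)) = 214×5.1×6.9/((5.1+2.7)(6.9+2.7)) = 100.57 kPa
Final effective stress: σ'_f = 26.587 + 100.57 = 127.16 kPa.
σ'_f = 127.16 > σ'_p = 98 kPa, so the stress path crosses the preconsolidation pressure — recompression up to σ'_p, then virgin compression beyond:
S_c = H/(1+e₀)·[C_r·log₁₀(σ'_p/σ'_0) + C_c·log₁₀(σ'_f/σ'_p)]
    = 3.2/1.65 × [0.088×log₁₀(98/26.587) + 0.36×log₁₀(127.16/98)]
    = 1.9394 × [0.049857 + 0.040725] = 0.1757 m

S_c ≈ 176 mm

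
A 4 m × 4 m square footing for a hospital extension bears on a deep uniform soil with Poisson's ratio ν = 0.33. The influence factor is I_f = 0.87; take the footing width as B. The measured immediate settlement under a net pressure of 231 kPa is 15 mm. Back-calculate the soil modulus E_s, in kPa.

E_s ≈ 47800 kPa

S_e = q·B·(1−ν²)/E_s · I_f  ⇒  E_s = q·B·(1−ν²)·I_f / S_e.
E_s = 231 × 4 × 0.8911 × 0.87 / 0.015 = 47760 kPa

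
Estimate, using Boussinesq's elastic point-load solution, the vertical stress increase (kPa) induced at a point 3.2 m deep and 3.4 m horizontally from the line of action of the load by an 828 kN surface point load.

Δσ_z ≈ 5.84 kPa

Boussinesq vertical stress below a point load on an elastic half-space:
Δσ_z = 3P/(2πz²) · [1 + (r/z)²]^(−5/2)
r/z = 3.4/3.2 = 1.0625; [1+(r/z)²]^(−5/2) = 0.15122.
Δσ_z = 3×828/(2π×3.2²) × 0.15122 = 38.608 × 0.15122 = 5.838 kPa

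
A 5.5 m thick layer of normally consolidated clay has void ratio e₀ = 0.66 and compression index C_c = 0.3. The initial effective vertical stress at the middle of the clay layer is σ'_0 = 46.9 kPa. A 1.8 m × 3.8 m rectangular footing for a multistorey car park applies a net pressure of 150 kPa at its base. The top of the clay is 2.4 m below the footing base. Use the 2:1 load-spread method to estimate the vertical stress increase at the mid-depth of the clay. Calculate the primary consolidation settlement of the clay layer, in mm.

Mid-depth of clay below the footing base: z = 2.4 + 5.5/2 = 5.15 m.
Stress increase at mid-clay by the 2:1 spreading method:
Δσ = qBL/((B+z)(L+z)) = 150×1.8×3.8/((1.8+5.15)(3.8+5.15)) = 16.495 kPa
Final effective stress: σ'_f = σ'_0 + Δσ = 46.9 + 16.495 = 63.395 kPa.
Normally consolidated clay, so the full stress increment lies on the virgin compression line:
S_c = C_c·H/(1+e₀)·log₁₀(σ'_f/σ'_0) = 0.3×5.5/(1+0.66)×log₁₀(63.395/46.9)
    = 0.99398 × 0.13088 = 0.1301 m

S_c ≈ 130 mm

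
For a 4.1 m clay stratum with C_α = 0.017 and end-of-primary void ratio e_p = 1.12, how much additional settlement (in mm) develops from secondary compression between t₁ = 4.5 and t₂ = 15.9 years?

Secondary compression: S_s = C_α·H/(1+e_p)·log₁₀(t₂/t₁)
S_s = 0.017×4.1/(1+1.12)×log₁₀(15.9/4.5)
    = 0.03288 × 0.5482 = 0.01802 m

S_s ≈ 18 mm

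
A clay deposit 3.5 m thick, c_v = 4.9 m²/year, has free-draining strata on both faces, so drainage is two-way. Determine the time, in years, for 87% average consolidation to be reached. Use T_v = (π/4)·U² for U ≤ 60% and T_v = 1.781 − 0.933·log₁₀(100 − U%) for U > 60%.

t ≈ 0.464 years

Drainage path length: H_d = H/2 = 1.75 m (double drainage).
U > 60%: T_v = 1.781 − 0.933·log₁₀(100 − 87) = 0.74169.
t = T_v·H_d²/c_v = 0.74169×1.75²/4.9 = 0.4636 years.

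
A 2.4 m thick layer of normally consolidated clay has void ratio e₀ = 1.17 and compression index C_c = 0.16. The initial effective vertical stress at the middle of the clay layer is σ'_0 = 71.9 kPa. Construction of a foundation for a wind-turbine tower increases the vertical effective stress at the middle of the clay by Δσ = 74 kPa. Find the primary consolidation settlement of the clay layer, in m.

S_c ≈ 0.0544 m

Final effective stress: σ'_f = σ'_0 + Δσ = 71.9 + 74 = 145.9 kPa.
Normally consolidated clay, so the full stress increment lies on the virgin compression line:
S_c = C_c·H/(1+e₀)·log₁₀(σ'_f/σ'_0) = 0.16×2.4/(1+1.17)×log₁₀(145.9/71.9)
    = 0.17696 × 0.30733 = 0.05439 m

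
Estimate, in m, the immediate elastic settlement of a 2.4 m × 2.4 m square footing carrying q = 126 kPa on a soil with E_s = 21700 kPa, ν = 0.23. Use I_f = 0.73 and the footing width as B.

Immediate (elastic) settlement: S_e = q·B·(1−ν²)/E_s · I_f.
S_e = 126 × 2.4 × (1 − 0.23²) / 21700 × 0.73
    = 126 × 2.4 × 0.9471 / 21700 × 0.73
    = 0.009635 m

S_e ≈ 0.00963 m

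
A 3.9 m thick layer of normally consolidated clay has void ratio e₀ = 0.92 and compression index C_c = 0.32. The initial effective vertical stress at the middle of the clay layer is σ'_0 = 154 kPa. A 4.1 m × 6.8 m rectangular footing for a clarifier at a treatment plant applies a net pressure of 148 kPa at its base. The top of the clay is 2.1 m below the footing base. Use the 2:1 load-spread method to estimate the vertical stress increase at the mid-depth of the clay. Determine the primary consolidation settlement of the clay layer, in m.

S_c ≈ 0.0747 m

Mid-depth of clay below the footing base: z = 2.1 + 3.9/2 = 4.05 m.
Stress increase at mid-clay by the 2:1 spreading method:
Δσ = qBL/((B+z)(L+z)) = 148×4.1×6.8/((4.1+4.05)(6.8+4.05)) = 46.662 kPa
Final effective stress: σ'_f = σ'_0 + Δσ = 154 + 46.662 = 200.66 kPa.
Normally consolidated clay, so the full stress increment lies on the virgin compression line:
S_c = C_c·H/(1+e₀)·log₁₀(σ'_f/σ'_0) = 0.32×3.9/(1+0.92)×log₁₀(200.66/154)
    = 0.65 × 0.11494 = 0.07471 m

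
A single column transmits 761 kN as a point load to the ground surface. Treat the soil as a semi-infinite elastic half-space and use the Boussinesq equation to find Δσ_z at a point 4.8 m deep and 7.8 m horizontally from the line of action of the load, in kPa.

Δσ_z ≈ 0.624 kPa

Boussinesq vertical stress below a point load on an elastic half-space:
Δσ_z = 3P/(2πz²) · [1 + (r/z)²]^(−5/2)
r/z = 7.8/4.8 = 1.625; [1+(r/z)²]^(−5/2) = 0.039542.
Δσ_z = 3×761/(2π×4.8²) × 0.039542 = 15.77 × 0.039542 = 0.6236 kPa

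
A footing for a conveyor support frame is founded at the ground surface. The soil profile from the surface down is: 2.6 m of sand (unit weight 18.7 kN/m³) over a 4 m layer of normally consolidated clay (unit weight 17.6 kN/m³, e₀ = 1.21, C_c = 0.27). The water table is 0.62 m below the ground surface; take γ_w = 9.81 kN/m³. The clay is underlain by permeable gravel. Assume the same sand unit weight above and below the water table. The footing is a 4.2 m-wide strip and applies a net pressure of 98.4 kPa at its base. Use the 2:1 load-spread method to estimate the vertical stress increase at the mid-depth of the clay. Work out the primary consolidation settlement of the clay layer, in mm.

Mid-depth of clay below the ground surface: z = 2.6 + 4/2 = 4.6 m.
Total vertical stress at mid-clay: σ_v = 18.7×2.6 + 17.6×2 = 83.82 kPa.
Pore pressure: u = 9.81×(4.6 − 0.62) = 39.044 kPa.
Initial effective stress: σ'_0 = σ_v − u = 83.82 − 39.044 = 44.776 kPa.
Stress increase at mid-clay by the 2:1 spreading method:
Δσ = qB/(B+z) = 98.4×4.2/(4.2+4.6) = 46.964 kPa
Final effective stress: σ'_f = σ'_0 + Δσ = 44.776 + 46.964 = 91.74 kPa.
Normally consolidated clay, so the full stress increment lies on the virgin compression line:
S_c = C_c·H/(1+e₀)·log₁₀(σ'_f/σ'_0) = 0.27×4/(1+1.21)×log₁₀(91.74/44.776)
    = 0.48869 × 0.31151 = 0.1522 m

S_c ≈ 152 mm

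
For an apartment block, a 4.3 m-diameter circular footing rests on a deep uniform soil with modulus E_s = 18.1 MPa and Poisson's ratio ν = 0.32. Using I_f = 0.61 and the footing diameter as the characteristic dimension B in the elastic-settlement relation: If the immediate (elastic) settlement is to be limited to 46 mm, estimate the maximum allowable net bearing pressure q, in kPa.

E_s = 18.1 MPa = 18100 kPa.
S_e = q·B·(1−ν²)/E_s · I_f  ⇒  q = S_e·E_s / (B·(1−ν²)·I_f).
q = 0.046 × 18100 / (4.3 × 0.8976 × 0.61) = 353.6 kPa

q ≈ 354 kPa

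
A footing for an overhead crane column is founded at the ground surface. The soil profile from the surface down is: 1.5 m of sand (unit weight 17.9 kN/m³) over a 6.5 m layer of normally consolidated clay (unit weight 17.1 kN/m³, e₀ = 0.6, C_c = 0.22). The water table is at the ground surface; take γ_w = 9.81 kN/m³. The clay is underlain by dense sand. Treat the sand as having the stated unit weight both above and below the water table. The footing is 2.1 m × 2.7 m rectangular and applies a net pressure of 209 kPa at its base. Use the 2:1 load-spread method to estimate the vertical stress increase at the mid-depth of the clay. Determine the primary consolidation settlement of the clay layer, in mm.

S_c ≈ 194 mm

Mid-depth of clay below the ground surface: z = 1.5 + 6.5/2 = 4.75 m.
Total vertical stress at mid-clay: σ_v = 17.9×1.5 + 17.1×3.25 = 82.425 kPa.
Pore pressure: u = 9.81×(4.75 − 0) = 46.598 kPa.
Initial effective stress: σ'_0 = σ_v − u = 82.425 − 46.598 = 35.827 kPa.
Stress increase at mid-clay by the 2:1 spreading method:
Δσ = qBL/((B+z)(L+z)) = 209×2.1×2.7/((2.1+4.75)(2.7+4.75)) = 23.221 kPa
Final effective stress: σ'_f = σ'_0 + Δσ = 35.827 + 23.221 = 59.048 kPa.
Normally consolidated clay, so the full stress increment lies on the virgin compression line:
S_c = C_c·H/(1+e₀)·log₁₀(σ'_f/σ'_0) = 0.22×6.5/(1+0.6)×log₁₀(59.048/35.827)
    = 0.89375 × 0.21699 = 0.1939 m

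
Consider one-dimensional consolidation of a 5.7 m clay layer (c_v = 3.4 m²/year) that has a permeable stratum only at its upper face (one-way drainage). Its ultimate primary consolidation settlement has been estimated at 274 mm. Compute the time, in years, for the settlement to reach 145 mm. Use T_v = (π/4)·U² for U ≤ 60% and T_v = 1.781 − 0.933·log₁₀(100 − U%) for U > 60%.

Drainage path length: H_d = H = 5.7 m (single drainage).
U = S(t)/S_ult = 145/274 = 0.5292.
U ≤ 60%: T_v = (π/4)·U² = (π/4)×0.5292² = 0.21995.
t = T_v·H_d²/c_v = 0.21995×5.7²/3.4 = 2.102 years.

t ≈ 2.1 years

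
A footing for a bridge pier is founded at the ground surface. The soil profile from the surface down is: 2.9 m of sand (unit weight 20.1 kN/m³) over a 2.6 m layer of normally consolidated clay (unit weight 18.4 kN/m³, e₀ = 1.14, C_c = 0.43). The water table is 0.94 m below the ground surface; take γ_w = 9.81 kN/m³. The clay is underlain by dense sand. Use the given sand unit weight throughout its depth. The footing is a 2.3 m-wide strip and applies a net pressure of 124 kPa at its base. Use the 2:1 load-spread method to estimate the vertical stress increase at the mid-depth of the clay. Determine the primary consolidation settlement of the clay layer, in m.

S_c ≈ 0.142 m

Mid-depth of clay below the ground surface: z = 2.9 + 2.6/2 = 4.2 m.
Total vertical stress at mid-clay: σ_v = 20.1×2.9 + 18.4×1.3 = 82.21 kPa.
Pore pressure: u = 9.81×(4.2 − 0.94) = 31.981 kPa.
Initial effective stress: σ'_0 = σ_v − u = 82.21 − 31.981 = 50.229 kPa.
Stress increase at mid-clay by the 2:1 spreading method:
Δσ = qB/(B+z) = 124×2.3/(2.3+4.2) = 43.877 kPa
Final effective stress: σ'_f = σ'_0 + Δσ = 50.229 + 43.877 = 94.106 kPa.
Normally consolidated clay, so the full stress increment lies on the virgin compression line:
S_c = C_c·H/(1+e₀)·log₁₀(σ'_f/σ'_0) = 0.43×2.6/(1+1.14)×log₁₀(94.106/50.229)
    = 0.52243 × 0.27266 = 0.1424 m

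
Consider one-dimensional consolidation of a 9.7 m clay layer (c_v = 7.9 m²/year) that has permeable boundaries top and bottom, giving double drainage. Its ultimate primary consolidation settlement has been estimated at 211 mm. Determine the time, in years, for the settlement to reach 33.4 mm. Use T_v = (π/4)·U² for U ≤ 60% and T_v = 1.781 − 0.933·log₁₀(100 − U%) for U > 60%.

Drainage path length: H_d = H/2 = 4.85 m (double drainage).
U = S(t)/S_ult = 33.4/211 = 0.1583.
U ≤ 60%: T_v = (π/4)·U² = (π/4)×0.15829² = 0.01968.
t = T_v·H_d²/c_v = 0.01968×4.85²/7.9 = 0.0586 years.

t ≈ 0.0586 years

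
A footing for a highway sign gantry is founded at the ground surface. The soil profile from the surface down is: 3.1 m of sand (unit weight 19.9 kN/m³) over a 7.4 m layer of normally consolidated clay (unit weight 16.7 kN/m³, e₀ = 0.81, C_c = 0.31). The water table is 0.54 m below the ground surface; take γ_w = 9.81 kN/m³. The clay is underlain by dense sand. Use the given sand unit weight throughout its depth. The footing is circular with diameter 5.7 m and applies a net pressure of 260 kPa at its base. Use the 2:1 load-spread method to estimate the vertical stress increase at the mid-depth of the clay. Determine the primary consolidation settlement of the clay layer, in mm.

Mid-depth of clay below the ground surface: z = 3.1 + 7.4/2 = 6.8 m.
Total vertical stress at mid-clay: σ_v = 19.9×3.1 + 16.7×3.7 = 123.48 kPa.
Pore pressure: u = 9.81×(6.8 − 0.54) = 61.411 kPa.
Initial effective stress: σ'_0 = σ_v − u = 123.48 − 61.411 = 62.069 kPa.
Stress increase at mid-clay by the 2:1 spreading method:
Δσ ≈ qD²/(D+z)² = 260×5.7²/(5.7+6.8)² = 54.063 kPa
Final effective stress: σ'_f = σ'_0 + Δσ = 62.069 + 54.063 = 116.13 kPa.
Normally consolidated clay, so the full stress increment lies on the virgin compression line:
S_c = C_c·H/(1+e₀)·log₁₀(σ'_f/σ'_0) = 0.31×7.4/(1+0.81)×log₁₀(116.13/62.069)
    = 1.2674 × 0.27207 = 0.3448 m

S_c ≈ 345 mm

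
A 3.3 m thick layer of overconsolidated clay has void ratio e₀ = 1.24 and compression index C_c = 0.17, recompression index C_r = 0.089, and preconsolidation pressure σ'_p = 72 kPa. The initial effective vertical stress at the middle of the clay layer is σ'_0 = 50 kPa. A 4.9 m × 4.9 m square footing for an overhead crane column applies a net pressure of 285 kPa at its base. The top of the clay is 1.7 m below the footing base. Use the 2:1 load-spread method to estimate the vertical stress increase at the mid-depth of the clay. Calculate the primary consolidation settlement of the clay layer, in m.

S_c ≈ 0.101 m

Mid-depth of clay below the footing base: z = 1.7 + 3.3/2 = 3.35 m.
Stress increase at mid-clay by the 2:1 spreading method:
Δσ = qBL/((B+z)(L+z)) = 285×4.9×4.9/((4.9+3.35)(4.9+3.35)) = 100.54 kPa
Final effective stress: σ'_f = 50 + 100.54 = 150.54 kPa.
σ'_f = 150.54 > σ'_p = 72 kPa, so the stress path crosses the preconsolidation pressure — recompression up to σ'_p, then virgin compression beyond:
S_c = H/(1+e₀)·[C_r·log₁₀(σ'_p/σ'_0) + C_c·log₁₀(σ'_f/σ'_p)]
    = 3.3/2.24 × [0.089×log₁₀(72/50) + 0.17×log₁₀(150.54/72)]
    = 1.4732 × [0.014094 + 0.054454] = 0.101 m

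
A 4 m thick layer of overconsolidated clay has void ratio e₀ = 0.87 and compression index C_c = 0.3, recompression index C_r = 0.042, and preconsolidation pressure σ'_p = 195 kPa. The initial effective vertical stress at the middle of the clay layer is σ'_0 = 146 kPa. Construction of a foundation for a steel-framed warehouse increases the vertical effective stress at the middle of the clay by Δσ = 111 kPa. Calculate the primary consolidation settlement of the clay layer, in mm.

S_c ≈ 88.2 mm

Final effective stress: σ'_f = 146 + 111 = 257 kPa.
σ'_f = 257 > σ'_p = 195 kPa, so the stress path crosses the preconsolidation pressure — recompression up to σ'_p, then virgin compression beyond:
S_c = H/(1+e₀)·[C_r·log₁₀(σ'_p/σ'_0) + C_c·log₁₀(σ'_f/σ'_p)]
    = 4/1.87 × [0.042×log₁₀(195/146) + 0.3×log₁₀(257/195)]
    = 2.139 × [0.0052786 + 0.03597] = 0.08823 m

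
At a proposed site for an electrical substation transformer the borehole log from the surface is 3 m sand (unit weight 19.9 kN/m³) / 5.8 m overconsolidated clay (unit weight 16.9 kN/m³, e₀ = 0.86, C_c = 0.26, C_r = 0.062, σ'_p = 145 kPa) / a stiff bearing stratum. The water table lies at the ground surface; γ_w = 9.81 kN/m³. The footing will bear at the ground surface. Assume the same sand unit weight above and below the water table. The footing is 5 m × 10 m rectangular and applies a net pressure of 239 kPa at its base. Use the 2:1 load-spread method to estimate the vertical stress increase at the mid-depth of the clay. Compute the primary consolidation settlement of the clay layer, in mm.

S_c ≈ 72 mm

Mid-depth of clay below the ground surface: z = 3 + 5.8/2 = 5.9 m.
Total vertical stress at mid-clay: σ_v = 19.9×3 + 16.9×2.9 = 108.71 kPa.
Pore pressure: u = 9.81×(5.9 − 0) = 57.879 kPa.
Initial effective stress: σ'_0 = σ_v − u = 108.71 − 57.879 = 50.831 kPa.
Stress increase at mid-clay by the 2:1 spreading method:
Δσ = qBL/((B+z)(L+z)) = 239×5×10/((5+5.9)(10+5.9)) = 68.952 kPa
Final effective stress: σ'_f = 50.831 + 68.952 = 119.78 kPa.
σ'_f = 119.78 ≤ σ'_p = 145 kPa, so the clay remains overconsolidated and only the recompression index applies:
S_c = C_r·H/(1+e₀)·log₁₀(σ'_f/σ'_0) = 0.062×5.8/1.86×log₁₀(119.78/50.831)
    = 0.19333 × 0.37226 = 0.07197 m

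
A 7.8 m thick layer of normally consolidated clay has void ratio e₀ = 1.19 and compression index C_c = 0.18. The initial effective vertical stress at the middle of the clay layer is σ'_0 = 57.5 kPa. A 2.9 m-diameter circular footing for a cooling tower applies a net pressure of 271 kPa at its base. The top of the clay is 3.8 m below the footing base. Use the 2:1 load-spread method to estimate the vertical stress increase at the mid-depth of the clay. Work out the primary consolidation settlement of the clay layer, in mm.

S_c ≈ 84.1 mm

Mid-depth of clay below the footing base: z = 3.8 + 7.8/2 = 7.7 m.
Stress increase at mid-clay by the 2:1 spreading method:
Δσ ≈ qD²/(D+z)² = 271×2.9²/(2.9+7.7)² = 20.284 kPa
Final effective stress: σ'_f = σ'_0 + Δσ = 57.5 + 20.284 = 77.784 kPa.
Normally consolidated clay, so the full stress increment lies on the virgin compression line:
S_c = C_c·H/(1+e₀)·log₁₀(σ'_f/σ'_0) = 0.18×7.8/(1+1.19)×log₁₀(77.784/57.5)
    = 0.6411 × 0.13122 = 0.08413 m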